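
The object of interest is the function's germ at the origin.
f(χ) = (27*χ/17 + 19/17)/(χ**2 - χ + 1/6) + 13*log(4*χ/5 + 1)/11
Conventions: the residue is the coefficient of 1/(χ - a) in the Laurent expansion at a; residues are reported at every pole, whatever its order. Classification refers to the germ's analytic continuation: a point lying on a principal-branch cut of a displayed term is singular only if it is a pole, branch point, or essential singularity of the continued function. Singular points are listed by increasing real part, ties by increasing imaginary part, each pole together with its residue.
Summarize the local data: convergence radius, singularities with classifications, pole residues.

Radius of convergence at 0: 1/2 - (1/6)*sqrt(3).
At -5/4: a logarithmic branch point.
At 1/2 - (1/6)*sqrt(3): a pole of order 1; residue 27/34 - (65/34)*sqrt(3).
At 1/2 + (1/6)*sqrt(3): a pole of order 1; residue 27/34 + (65/34)*sqrt(3).

Denominator factor (χ**2 - χ + 1/6): discriminant 1/3, real irrational roots 1/2 + (1/6)*sqrt(3) and 1/2 - (1/6)*sqrt(3); poles of order 1, moduli 1/2 + (1/6)*sqrt(3) and 1/2 - (1/6)*sqrt(3).
Branch term (13/11)*log(1 - χ/(-5/4)): its argument vanishes at χ = -5/4, a logarithmic branch point, modulus 5/4.
The radius of convergence is the smallest modulus among the singular points: 1/2 - (1/6)*sqrt(3).
The branch term is analytic at 1/2 - (1/6)*sqrt(3) and contributes nothing to the residue; only the rational part matters.
The factor χ**2 - χ + 1/6 splits as (χ - a)(χ - a') with a = 1/2 - (1/6)*sqrt(3), a' = 1/2 + (1/6)*sqrt(3). At the order-1 pole a set g(χ) = (χ - a)*(rational part) = [27*χ/17 + 19/17] / (χ - a').
Simple pole: residue = g(a) at a = 1/2 - (1/6)*sqrt(3), which is 27/34 - (65/34)*sqrt(3).
The branch term is analytic at 1/2 + (1/6)*sqrt(3) and contributes nothing to the residue; only the rational part matters.
The factor χ**2 - χ + 1/6 splits as (χ - a)(χ - a') with a = 1/2 + (1/6)*sqrt(3), a' = 1/2 - (1/6)*sqrt(3). At the order-1 pole a set g(χ) = (χ - a)*(rational part) = [27*χ/17 + 19/17] / (χ - a').
Simple pole: residue = g(a) at a = 1/2 + (1/6)*sqrt(3), which is 27/34 + (65/34)*sqrt(3).
List the singular points by increasing real part (a conjugate pair: the negative imaginary part first).


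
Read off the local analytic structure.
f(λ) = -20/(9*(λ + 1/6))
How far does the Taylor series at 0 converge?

The radius of convergence is 1/6.

Denominator factor (λ + 1/6): pole of order 1 at -1/6, modulus 1/6.
The radius of convergence is the smallest modulus among the singular points: 1/6.


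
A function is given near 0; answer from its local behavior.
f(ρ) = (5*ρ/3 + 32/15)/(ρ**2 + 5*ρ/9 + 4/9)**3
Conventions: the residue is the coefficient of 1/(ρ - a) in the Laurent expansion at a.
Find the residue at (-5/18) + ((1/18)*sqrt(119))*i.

The residue is -((2959011/8425795)*sqrt(119))*i.

The factor ρ**2 + 5*ρ/9 + 4/9 splits as (ρ - a)(ρ - a') with a = (-5/18) + ((1/18)*sqrt(119))*i, a' = (-5/18) - ((1/18)*sqrt(119))*i. At the order-3 pole a set g(ρ) = (ρ - a)^3*f(ρ) = [5*ρ/3 + 32/15] / (ρ - a')^3.
Order-3 pole: residue = g''(a)/2; g''((-5/18) + ((1/18)*sqrt(119))*i) = -((5918022/8425795)*sqrt(119))*i, so the residue is -((2959011/8425795)*sqrt(119))*i.


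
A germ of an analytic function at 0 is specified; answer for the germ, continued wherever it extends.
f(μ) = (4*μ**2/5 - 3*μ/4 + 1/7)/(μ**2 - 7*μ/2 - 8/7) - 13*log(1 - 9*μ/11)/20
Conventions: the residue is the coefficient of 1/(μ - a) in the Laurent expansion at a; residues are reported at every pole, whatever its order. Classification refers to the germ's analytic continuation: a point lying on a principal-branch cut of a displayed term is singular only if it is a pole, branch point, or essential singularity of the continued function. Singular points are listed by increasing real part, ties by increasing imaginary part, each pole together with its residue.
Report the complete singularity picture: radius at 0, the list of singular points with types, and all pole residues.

Denominator factor (μ**2 - 7*μ/2 - 8/7): discriminant 471/28, real irrational roots 7/4 + (1/28)*sqrt(3297) and 7/4 - (1/28)*sqrt(3297); poles of order 1, moduli 7/4 + (1/28)*sqrt(3297) and -7/4 + (1/28)*sqrt(3297).
Branch term (-13/20)*log(1 - μ/(11/9)): its argument vanishes at μ = 11/9, a logarithmic branch point, modulus 11/9.
The radius of convergence is the smallest modulus among the singular points: -7/4 + (1/28)*sqrt(3297).
The branch term is analytic at 7/4 - (1/28)*sqrt(3297) and contributes nothing to the residue; only the rational part matters.
The factor μ**2 - 7*μ/2 - 8/7 splits as (μ - a)(μ - a') with a = 7/4 - (1/28)*sqrt(3297), a' = 7/4 + (1/28)*sqrt(3297). At the order-1 pole a set g(μ) = (μ - a)*(rational part) = [4*μ**2/5 - 3*μ/4 + 1/7] / (μ - a').
Simple pole: residue = g(a) at a = 7/4 - (1/28)*sqrt(3297), which is 41/40 - (867/43960)*sqrt(3297).
The branch term is analytic at 7/4 + (1/28)*sqrt(3297) and contributes nothing to the residue; only the rational part matters.
The factor μ**2 - 7*μ/2 - 8/7 splits as (μ - a)(μ - a') with a = 7/4 + (1/28)*sqrt(3297), a' = 7/4 - (1/28)*sqrt(3297). At the order-1 pole a set g(μ) = (μ - a)*(rational part) = [4*μ**2/5 - 3*μ/4 + 1/7] / (μ - a').
Simple pole: residue = g(a) at a = 7/4 + (1/28)*sqrt(3297), which is 41/40 + (867/43960)*sqrt(3297).
List the singular points by increasing real part (a conjugate pair: the negative imaginary part first).

Radius of convergence at 0: -7/4 + (1/28)*sqrt(3297).
At 7/4 - (1/28)*sqrt(3297): a pole of order 1; residue 41/40 - (867/43960)*sqrt(3297).
At 11/9: a logarithmic branch point.
At 7/4 + (1/28)*sqrt(3297): a pole of order 1; residue 41/40 + (867/43960)*sqrt(3297).


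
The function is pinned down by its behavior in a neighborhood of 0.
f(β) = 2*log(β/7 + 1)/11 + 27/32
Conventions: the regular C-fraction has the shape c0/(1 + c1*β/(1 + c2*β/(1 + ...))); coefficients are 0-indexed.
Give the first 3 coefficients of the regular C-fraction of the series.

The regular C-fraction coefficients are [27/32, -64/2079, 425/4158].

Taylor coefficients (expand at 0): a_0 = 27/32, a_1 = 2/77, a_2 = -1/539.
c0 = a_0 = 27/32. Peel one level at a time: if S = 1 + c*β/S' with S'(0) = 1, then c is the β-coefficient of S and S' = c*β/(S - 1).
S_1 = c0/f = 1 + (-64/2079)*β + (13600/4322241)*β^2 + ...; c1 = -64/2079.
S_2 = c1*β/(S_1 - 1) = 1 + (425/4158)*β + ...; c2 = 425/4158.


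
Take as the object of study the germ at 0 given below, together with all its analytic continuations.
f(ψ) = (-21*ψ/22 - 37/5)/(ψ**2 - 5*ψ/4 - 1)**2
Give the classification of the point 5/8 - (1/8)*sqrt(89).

The denominator factor ψ**2 - 5*ψ/4 - 1 vanishes at 5/8 - (1/8)*sqrt(89) and appears to the power 2; the numerator there equals -7037/880 + (21/176)*sqrt(89), nonzero, and no other factor vanishes.
Hence a pole whose order is the multiplicity, 2.

The point is a pole of order 2.


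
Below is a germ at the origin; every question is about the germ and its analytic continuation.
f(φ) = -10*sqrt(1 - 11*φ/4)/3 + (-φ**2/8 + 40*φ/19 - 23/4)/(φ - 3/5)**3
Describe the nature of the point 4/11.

The term (-10/3)*sqrt(1 - φ/(4/11)) has argument 1 - 4/11/(4/11) = 0 at 4/11: a square-root (algebraic, two-sheeted) branch point; the remaining terms are analytic or single-valued there.

The point is an algebraic (square-root) branch point.


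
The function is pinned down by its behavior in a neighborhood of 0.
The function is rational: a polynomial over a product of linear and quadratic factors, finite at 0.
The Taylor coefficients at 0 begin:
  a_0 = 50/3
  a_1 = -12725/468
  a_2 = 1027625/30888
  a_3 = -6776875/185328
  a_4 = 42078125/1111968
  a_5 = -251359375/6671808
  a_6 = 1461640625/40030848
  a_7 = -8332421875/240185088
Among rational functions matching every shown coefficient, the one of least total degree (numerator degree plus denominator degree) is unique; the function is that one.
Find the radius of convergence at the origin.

No rational of total degree below 4 reproduces all 8 coefficients; solving the [2/2] Pade equations on them gives f(d) = (-15*d**2/22 + 11*d/13 + 24)/(d + 6/5)**2, whose expansion matches every shown term.
Denominator factor (d + 6/5)^2: pole of order 2 at -6/5, modulus 6/5.
The radius of convergence is the smallest modulus among the singular points: 6/5.

The radius of convergence is 6/5.


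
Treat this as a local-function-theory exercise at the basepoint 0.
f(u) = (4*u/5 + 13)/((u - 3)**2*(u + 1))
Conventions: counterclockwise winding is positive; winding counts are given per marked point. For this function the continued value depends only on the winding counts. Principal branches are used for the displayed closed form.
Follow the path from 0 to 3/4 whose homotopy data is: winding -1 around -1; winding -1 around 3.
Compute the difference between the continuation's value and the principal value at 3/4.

Continued minus principal equals 0.

The function is rational, hence single-valued: continuing it around any pole returns the same value, so the difference is 0.


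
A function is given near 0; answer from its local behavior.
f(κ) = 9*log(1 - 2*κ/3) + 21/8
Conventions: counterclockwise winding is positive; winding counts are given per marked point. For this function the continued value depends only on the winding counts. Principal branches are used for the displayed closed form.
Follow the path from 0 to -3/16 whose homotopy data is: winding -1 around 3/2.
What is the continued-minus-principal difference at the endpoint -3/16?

The rational part is single-valued and drops out of the difference; each branch term changes only by its own monodromy.
(9)*log(1 - κ/(3/2)): each positive loop around 3/2 adds 2*pi*i to the log, so winding -1 contributes (9)*(-1)*2*pi*i = -(18)*pi*i.
Summing the contributions at κ = -3/16 gives -(18)*pi*i.

Continued minus principal equals -(18)*pi*i.


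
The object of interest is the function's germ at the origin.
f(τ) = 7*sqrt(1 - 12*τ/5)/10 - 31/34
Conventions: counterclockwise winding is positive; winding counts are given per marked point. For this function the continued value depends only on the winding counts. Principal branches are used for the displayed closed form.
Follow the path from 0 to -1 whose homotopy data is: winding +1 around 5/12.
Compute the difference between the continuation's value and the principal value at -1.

Continued minus principal equals -(7/25)*sqrt(85).

The rational part is single-valued and drops out of the difference; each branch term changes only by its own monodromy.
(7/10)*sqrt(1 - τ/(5/12)): winding +1 is odd, the square root flips sign, contributing -2*(7/10)*sqrt(1 - (-1)/(5/12)) = -2*(7/10)*sqrt(17/5) = -(7/25)*sqrt(85).
Summing the contributions at τ = -1 gives -(7/25)*sqrt(85).


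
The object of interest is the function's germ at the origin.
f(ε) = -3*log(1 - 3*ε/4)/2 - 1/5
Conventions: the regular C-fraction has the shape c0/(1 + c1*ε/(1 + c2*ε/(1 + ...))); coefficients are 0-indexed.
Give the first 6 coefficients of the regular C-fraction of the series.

The regular C-fraction coefficients are [-1/5, 45/8, -6, -1/128, -47/128, -24/235].

Taylor coefficients (expand at 0): a_0 = -1/5, a_1 = 9/8, a_2 = 27/64, a_3 = 27/128, a_4 = 243/2048, a_5 = 729/10240.
c0 = a_0 = -1/5. Peel one level at a time: if S = 1 + c*ε/S' with S'(0) = 1, then c is the ε-coefficient of S and S' = c*ε/(S - 1).
S_1 = c0/f = 1 + (45/8)*ε + (135/4)*ε^2 + ...; c1 = 45/8.
S_2 = c1*ε/(S_1 - 1) = 1 + (-6)*ε + (-3/64)*ε^2 + ...; c2 = -6.
S_3 = c2*ε/(S_2 - 1) = 1 + (-1/128)*ε + (-47/16384)*ε^2 + ...; c3 = -1/128.
S_4 = c3*ε/(S_3 - 1) = 1 + (-47/128)*ε + (-3/80)*ε^2 + ...; c4 = -47/128.
S_5 = c4*ε/(S_4 - 1) = 1 + (-24/235)*ε + ...; c5 = -24/235.


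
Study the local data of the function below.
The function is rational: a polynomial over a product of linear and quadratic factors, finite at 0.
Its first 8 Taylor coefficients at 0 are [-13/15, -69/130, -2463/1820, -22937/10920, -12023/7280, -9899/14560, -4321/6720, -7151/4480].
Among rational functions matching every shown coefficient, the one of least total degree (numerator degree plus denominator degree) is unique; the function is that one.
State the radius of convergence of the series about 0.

No rational of total degree below 5 reproduces all 8 coefficients; solving the [2/3] Pade equations on them gives f(j) = (13*j**2/7 - 10*j/13 + 13/15)/((j - 1)*(j**2 - j/2 + 1)), whose expansion matches every shown term.
Denominator factor (j**2 - j/2 + 1): discriminant -15/4, complex-conjugate roots (1/4) + ((1/4)*sqrt(15))*i and (1/4) - ((1/4)*sqrt(15))*i; poles of order 1, moduli 1 and 1.
Denominator factor (j - 1): pole of order 1 at 1, modulus 1.
The radius of convergence is the smallest modulus among the singular points: 1.

The radius of convergence is 1.


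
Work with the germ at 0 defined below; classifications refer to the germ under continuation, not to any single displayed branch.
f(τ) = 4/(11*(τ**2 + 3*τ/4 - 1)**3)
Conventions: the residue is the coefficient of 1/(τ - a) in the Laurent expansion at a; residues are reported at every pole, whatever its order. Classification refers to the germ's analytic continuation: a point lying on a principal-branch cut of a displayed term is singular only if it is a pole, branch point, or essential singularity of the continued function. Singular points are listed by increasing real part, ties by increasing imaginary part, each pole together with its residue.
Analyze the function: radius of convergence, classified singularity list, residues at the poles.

Radius of convergence at 0: -3/8 + (1/8)*sqrt(73).
At -3/8 - (1/8)*sqrt(73): a pole of order 3; residue -(24576/4279187)*sqrt(73).
At -3/8 + (1/8)*sqrt(73): a pole of order 3; residue (24576/4279187)*sqrt(73).

Denominator factor (τ**2 + 3*τ/4 - 1)^3: discriminant 73/16, real irrational roots -3/8 + (1/8)*sqrt(73) and -3/8 - (1/8)*sqrt(73); poles of order 3, moduli -3/8 + (1/8)*sqrt(73) and 3/8 + (1/8)*sqrt(73).
The radius of convergence is the smallest modulus among the singular points: -3/8 + (1/8)*sqrt(73).
The factor τ**2 + 3*τ/4 - 1 splits as (τ - a)(τ - a') with a = -3/8 - (1/8)*sqrt(73), a' = -3/8 + (1/8)*sqrt(73). At the order-3 pole a set g(τ) = (τ - a)^3*f(τ) = [4/11] / (τ - a')^3.
Order-3 pole: residue = g''(a)/2; g''(-3/8 - (1/8)*sqrt(73)) = -(49152/4279187)*sqrt(73), so the residue is -(24576/4279187)*sqrt(73).
The factor τ**2 + 3*τ/4 - 1 splits as (τ - a)(τ - a') with a = -3/8 + (1/8)*sqrt(73), a' = -3/8 - (1/8)*sqrt(73). At the order-3 pole a set g(τ) = (τ - a)^3*f(τ) = [4/11] / (τ - a')^3.
Order-3 pole: residue = g''(a)/2; g''(-3/8 + (1/8)*sqrt(73)) = (49152/4279187)*sqrt(73), so the residue is (24576/4279187)*sqrt(73).
List the singular points by increasing real part (a conjugate pair: the negative imaginary part first).


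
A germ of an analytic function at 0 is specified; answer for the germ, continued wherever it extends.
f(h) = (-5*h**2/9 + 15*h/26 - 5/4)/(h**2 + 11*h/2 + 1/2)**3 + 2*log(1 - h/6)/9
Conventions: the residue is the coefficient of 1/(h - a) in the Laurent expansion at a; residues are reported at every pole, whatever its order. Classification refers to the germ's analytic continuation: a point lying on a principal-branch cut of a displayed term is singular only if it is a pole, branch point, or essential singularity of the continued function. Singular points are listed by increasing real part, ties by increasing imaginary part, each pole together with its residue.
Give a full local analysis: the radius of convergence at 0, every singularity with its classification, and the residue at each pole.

Radius of convergence at 0: 11/4 - (1/4)*sqrt(113).
At -11/4 - (1/4)*sqrt(113): a pole of order 3; residue (128720/168818949)*sqrt(113).
At -11/4 + (1/4)*sqrt(113): a pole of order 3; residue -(128720/168818949)*sqrt(113).
At 6: a logarithmic branch point.

Denominator factor (h**2 + 11*h/2 + 1/2)^3: discriminant 113/4, real irrational roots -11/4 + (1/4)*sqrt(113) and -11/4 - (1/4)*sqrt(113); poles of order 3, moduli 11/4 - (1/4)*sqrt(113) and 11/4 + (1/4)*sqrt(113).
Branch term (2/9)*log(1 - h/(6)): its argument vanishes at h = 6, a logarithmic branch point, modulus 6.
The radius of convergence is the smallest modulus among the singular points: 11/4 - (1/4)*sqrt(113).
The branch term is analytic at -11/4 - (1/4)*sqrt(113) and contributes nothing to the residue; only the rational part matters.
The factor h**2 + 11*h/2 + 1/2 splits as (h - a)(h - a') with a = -11/4 - (1/4)*sqrt(113), a' = -11/4 + (1/4)*sqrt(113). At the order-3 pole a set g(h) = (h - a)^3*(rational part) = [-5*h**2/9 + 15*h/26 - 5/4] / (h - a')^3.
Order-3 pole: residue = g''(a)/2; g''(-11/4 - (1/4)*sqrt(113)) = (257440/168818949)*sqrt(113), so the residue is (128720/168818949)*sqrt(113).
The branch term is analytic at -11/4 + (1/4)*sqrt(113) and contributes nothing to the residue; only the rational part matters.
The factor h**2 + 11*h/2 + 1/2 splits as (h - a)(h - a') with a = -11/4 + (1/4)*sqrt(113), a' = -11/4 - (1/4)*sqrt(113). At the order-3 pole a set g(h) = (h - a)^3*(rational part) = [-5*h**2/9 + 15*h/26 - 5/4] / (h - a')^3.
Order-3 pole: residue = g''(a)/2; g''(-11/4 + (1/4)*sqrt(113)) = -(257440/168818949)*sqrt(113), so the residue is -(128720/168818949)*sqrt(113).
List the singular points by increasing real part (a conjugate pair: the negative imaginary part first).


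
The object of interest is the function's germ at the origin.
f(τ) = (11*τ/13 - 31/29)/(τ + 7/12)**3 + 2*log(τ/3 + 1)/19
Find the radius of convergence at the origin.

The radius of convergence is 7/12.

Denominator factor (τ + 7/12)^3: pole of order 3 at -7/12, modulus 7/12.
Branch term (2/19)*log(1 - τ/(-3)): its argument vanishes at τ = -3, a logarithmic branch point, modulus 3.
The radius of convergence is the smallest modulus among the singular points: 7/12.


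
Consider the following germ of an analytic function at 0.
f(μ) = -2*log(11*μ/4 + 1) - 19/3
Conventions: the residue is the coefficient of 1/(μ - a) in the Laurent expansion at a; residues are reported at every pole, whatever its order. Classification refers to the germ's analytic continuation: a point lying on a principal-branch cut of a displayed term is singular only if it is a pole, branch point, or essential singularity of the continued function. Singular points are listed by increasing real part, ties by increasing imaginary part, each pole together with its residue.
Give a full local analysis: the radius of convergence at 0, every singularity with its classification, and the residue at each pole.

Radius of convergence at 0: 4/11.
At -4/11: a logarithmic branch point.

Branch term (-2)*log(1 - μ/(-4/11)): its argument vanishes at μ = -4/11, a logarithmic branch point, modulus 4/11.
The radius of convergence is the smallest modulus among the singular points: 4/11.


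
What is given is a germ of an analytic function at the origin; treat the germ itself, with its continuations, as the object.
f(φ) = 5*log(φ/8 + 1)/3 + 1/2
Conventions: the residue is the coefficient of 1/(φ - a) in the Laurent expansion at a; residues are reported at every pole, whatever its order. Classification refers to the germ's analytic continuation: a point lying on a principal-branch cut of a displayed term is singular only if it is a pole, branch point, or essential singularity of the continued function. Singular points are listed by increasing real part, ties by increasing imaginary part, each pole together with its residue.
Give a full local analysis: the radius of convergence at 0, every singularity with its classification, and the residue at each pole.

Radius of convergence at 0: 8.
At -8: a logarithmic branch point.

Branch term (5/3)*log(1 - φ/(-8)): its argument vanishes at φ = -8, a logarithmic branch point, modulus 8.
The radius of convergence is the smallest modulus among the singular points: 8.


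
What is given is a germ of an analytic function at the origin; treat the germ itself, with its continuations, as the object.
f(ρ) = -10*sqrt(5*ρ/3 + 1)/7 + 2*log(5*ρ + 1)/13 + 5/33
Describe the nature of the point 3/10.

There is no denominator, hence no pole anywhere.
Branch term log(1 - ρ/(-1/5)): argument at 3/10 is 5/2, nonzero, so 3/10 is not its branch point (a point on a principal cut is still regular for the continued germ).
Branch term sqrt(1 - ρ/(-3/5)): argument at 3/10 is 3/2, nonzero, so 3/10 is not its branch point (a point on a principal cut is still regular for the continued germ).
So the germ continues analytically to 3/10.

The point is a regular point.


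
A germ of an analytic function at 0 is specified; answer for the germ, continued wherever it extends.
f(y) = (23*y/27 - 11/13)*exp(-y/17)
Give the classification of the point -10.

There is no denominator, hence no pole anywhere.
The factor exp(-y/17) is entire.
So the germ continues analytically to -10.

The point is a regular point.


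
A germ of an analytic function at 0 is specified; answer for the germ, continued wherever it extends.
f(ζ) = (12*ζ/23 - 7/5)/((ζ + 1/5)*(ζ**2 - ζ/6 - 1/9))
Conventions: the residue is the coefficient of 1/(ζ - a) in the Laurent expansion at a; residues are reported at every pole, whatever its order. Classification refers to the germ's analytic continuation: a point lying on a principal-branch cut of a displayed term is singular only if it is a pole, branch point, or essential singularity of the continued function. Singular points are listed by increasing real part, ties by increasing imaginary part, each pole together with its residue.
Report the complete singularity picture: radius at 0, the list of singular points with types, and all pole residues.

Denominator factor (ζ**2 - ζ/6 - 1/9): discriminant 17/36, real irrational roots 1/12 + (1/12)*sqrt(17) and 1/12 - (1/12)*sqrt(17); poles of order 1, moduli 1/12 + (1/12)*sqrt(17) and -1/12 + (1/12)*sqrt(17).
Denominator factor (ζ + 1/5): pole of order 1 at -1/5, modulus 1/5.
The radius of convergence is the smallest modulus among the singular points: 1/5.
The factor ζ**2 - ζ/6 - 1/9 splits as (ζ - a)(ζ - a') with a = 1/12 - (1/12)*sqrt(17), a' = 1/12 + (1/12)*sqrt(17). At the order-1 pole a set g(ζ) = (ζ - a)*f(ζ) = [(12*ζ/23 - 7/5)/(ζ + 1/5)] / (ζ - a').
Simple pole: residue = g(a) at a = 1/12 - (1/12)*sqrt(17), which is -7785/391 - (1629/391)*sqrt(17).
At the order-1 pole -1/5 set g(ζ) = (ζ - (-1/5))*f(ζ) = (12*ζ/23 - 7/5)/(ζ**2 - ζ/6 - 1/9).
Simple pole: residue = g(a) at a = -1/5, which is 15570/391.
The factor ζ**2 - ζ/6 - 1/9 splits as (ζ - a)(ζ - a') with a = 1/12 + (1/12)*sqrt(17), a' = 1/12 - (1/12)*sqrt(17). At the order-1 pole a set g(ζ) = (ζ - a)*f(ζ) = [(12*ζ/23 - 7/5)/(ζ + 1/5)] / (ζ - a').
Simple pole: residue = g(a) at a = 1/12 + (1/12)*sqrt(17), which is -7785/391 + (1629/391)*sqrt(17).
List the singular points by increasing real part (a conjugate pair: the negative imaginary part first).

Radius of convergence at 0: 1/5.
At 1/12 - (1/12)*sqrt(17): a pole of order 1; residue -7785/391 - (1629/391)*sqrt(17).
At -1/5: a pole of order 1; residue 15570/391.
At 1/12 + (1/12)*sqrt(17): a pole of order 1; residue -7785/391 + (1629/391)*sqrt(17).


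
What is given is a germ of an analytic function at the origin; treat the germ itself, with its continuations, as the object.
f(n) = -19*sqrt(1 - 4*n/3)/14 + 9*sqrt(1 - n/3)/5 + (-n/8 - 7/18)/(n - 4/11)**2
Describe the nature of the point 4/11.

The point is a pole of order 2.

The denominator factor n - 4/11 vanishes at 4/11 and appears to the power 2; the numerator there equals -43/99, nonzero, and no other factor vanishes.
The branch terms are analytic at this point.
Hence a pole whose order is the multiplicity, 2.


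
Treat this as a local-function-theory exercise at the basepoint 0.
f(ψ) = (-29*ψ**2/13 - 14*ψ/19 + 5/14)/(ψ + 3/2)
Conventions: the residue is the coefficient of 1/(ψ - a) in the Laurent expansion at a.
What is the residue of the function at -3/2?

The residue is -24599/6916.

At the order-1 pole -3/2 set g(ψ) = (ψ - (-3/2))*f(ψ) = -29*ψ**2/13 - 14*ψ/19 + 5/14.
Simple pole: residue = g(a) at a = -3/2, which is -24599/6916.


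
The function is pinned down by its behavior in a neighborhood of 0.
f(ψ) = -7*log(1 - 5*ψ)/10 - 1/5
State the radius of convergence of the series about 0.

The radius of convergence is 1/5.

Branch term (-7/10)*log(1 - ψ/(1/5)): its argument vanishes at ψ = 1/5, a logarithmic branch point, modulus 1/5.
The radius of convergence is the smallest modulus among the singular points: 1/5.


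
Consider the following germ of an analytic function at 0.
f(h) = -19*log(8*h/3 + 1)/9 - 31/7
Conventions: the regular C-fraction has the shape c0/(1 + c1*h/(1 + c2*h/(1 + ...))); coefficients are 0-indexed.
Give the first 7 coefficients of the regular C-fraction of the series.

Taylor coefficients (expand at 0): a_0 = -31/7, a_1 = -152/27, a_2 = 608/81, a_3 = -9728/729, a_4 = 19456/729, a_5 = -622592/10935, a_6 = 2490368/19683.
c0 = a_0 = -31/7. Peel one level at a time: if S = 1 + c*h/S' with S'(0) = 1, then c is the h-coefficient of S and S' = c*h/(S - 1).
S_1 = c0/f = 1 + (-1064/837)*h + (2319520/700569)*h^2 + ...; c1 = -1064/837.
S_2 = c1*h/(S_1 - 1) = 1 + (2180/837)*h + (-16/27)*h^2 + ...; c2 = 2180/837.
S_3 = c2*h/(S_2 - 1) = 1 + (124/545)*h + (-224192/891075)*h^2 + ...; c3 = 124/545.
S_4 = c3*h/(S_3 - 1) = 1 + (1808/1635)*h + (-64/135)*h^2 + ...; c4 = 1808/1635.
S_5 = c4*h/(S_4 - 1) = 1 + (436/1017)*h + (-401120/1034289)*h^2 + ...; c5 = 436/1017.
S_6 = c5*h/(S_5 - 1) = 1 + (920/1017)*h + ...; c6 = 920/1017.

The regular C-fraction coefficients are [-31/7, -1064/837, 2180/837, 124/545, 1808/1635, 436/1017, 920/1017].


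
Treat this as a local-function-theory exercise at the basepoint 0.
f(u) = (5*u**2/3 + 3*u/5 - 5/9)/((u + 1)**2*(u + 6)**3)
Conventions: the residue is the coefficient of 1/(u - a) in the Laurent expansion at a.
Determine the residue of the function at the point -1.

The residue is -76/3125.

At the order-2 pole -1 set g(u) = (u - (-1))^2*f(u) = (5*u**2/3 + 3*u/5 - 5/9)/(u + 6)**3.
Order-2 pole: residue = g'(a); g'(-1) = -76/3125, so the residue is -76/3125.


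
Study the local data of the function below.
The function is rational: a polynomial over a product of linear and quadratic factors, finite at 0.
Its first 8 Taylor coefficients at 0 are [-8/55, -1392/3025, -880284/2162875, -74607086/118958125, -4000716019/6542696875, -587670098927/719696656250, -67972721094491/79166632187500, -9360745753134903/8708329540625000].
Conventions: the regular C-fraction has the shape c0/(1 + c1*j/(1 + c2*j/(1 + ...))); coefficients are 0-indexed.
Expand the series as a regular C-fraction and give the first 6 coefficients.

Taylor coefficients (read off): a_0 = -8/55, a_1 = -1392/3025, a_2 = -880284/2162875, a_3 = -74607086/118958125, a_4 = -4000716019/6542696875, a_5 = -587670098927/719696656250.
c0 = a_0 = -8/55. Peel one level at a time: if S = 1 + c*j/S' with S'(0) = 1, then c is the j-coefficient of S and S' = c*j/(S - 1).
S_1 = c0/f = 1 + (-174/55)*j + (10311/1430)*j^2 + ...; c1 = -174/55.
S_2 = c1*j/(S_1 - 1) = 1 + (3437/1508)*j + (-3961363/6822192)*j^2 + ...; c2 = 3437/1508.
S_3 = c2*j/(S_2 - 1) = 1 + (565909/2221284)*j + (-5996395/56412954)*j^2 + ...; c3 = 565909/2221284.
S_4 = c3*j/(S_3 - 1) = 1 + (347790910/833583957)*j + (180851273200/960758988843)*j^2 + ...; c4 = 347790910/833583957.
S_5 = c4*j/(S_4 - 1) = 1 + (-255320/565909)*j + ...; c5 = -255320/565909.

The regular C-fraction coefficients are [-8/55, -174/55, 3437/1508, 565909/2221284, 347790910/833583957, -255320/565909].


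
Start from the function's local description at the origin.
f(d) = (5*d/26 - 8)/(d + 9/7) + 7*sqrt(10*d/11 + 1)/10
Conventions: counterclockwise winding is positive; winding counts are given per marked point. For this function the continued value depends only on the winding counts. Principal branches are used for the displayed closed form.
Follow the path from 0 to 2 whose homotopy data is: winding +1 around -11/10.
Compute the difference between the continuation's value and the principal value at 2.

The rational part is single-valued and drops out of the difference; each branch term changes only by its own monodromy.
(7/10)*sqrt(1 - d/(-11/10)): winding +1 is odd, the square root flips sign, contributing -2*(7/10)*sqrt(1 - (2)/(-11/10)) = -2*(7/10)*sqrt(31/11) = -(7/55)*sqrt(341).
Summing the contributions at d = 2 gives -(7/55)*sqrt(341).

Continued minus principal equals -(7/55)*sqrt(341).


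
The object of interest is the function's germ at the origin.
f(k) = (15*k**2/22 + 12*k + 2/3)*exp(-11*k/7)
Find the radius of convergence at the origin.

The radius of convergence is infinite.

The factor exp(-11*k/7) is entire and contributes no finite singular point.
The polynomial part has no poles.
No finite singular points: the Taylor series at 0 converges everywhere.


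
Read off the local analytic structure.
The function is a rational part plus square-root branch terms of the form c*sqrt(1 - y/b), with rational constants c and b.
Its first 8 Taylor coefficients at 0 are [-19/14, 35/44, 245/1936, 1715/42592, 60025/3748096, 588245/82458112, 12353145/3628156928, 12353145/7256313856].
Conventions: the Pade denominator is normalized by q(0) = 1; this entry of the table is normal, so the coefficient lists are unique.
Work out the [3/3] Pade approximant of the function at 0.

The Pade approximant has numerator coefficients [-19/14, 15/8, -1379/1936, 11221/170368]; denominator coefficients [1, -35/44, 147/968, -343/85184].

Taylor coefficients needed (read off): a_0 = -19/14, a_1 = 35/44, a_2 = 245/1936, a_3 = 1715/42592, a_4 = 60025/3748096, a_5 = 588245/82458112, a_6 = 12353145/3628156928.
Write the denominator as Q(y) = 1 + q1*y + q2*y^2 + q3*y^3. Requiring Q*f - P = O(y^7) with deg P <= 3 kills the coefficients of y^4..y^6 in Q*f:
  y^4: a_4 + q1*a_3 + q2*a_2 + q3*a_1 = 0, i.e. 60025/3748096 + (1715/42592)*q1 + (245/1936)*q2 + (35/44)*q3 = 0.
  y^5: a_5 + q1*a_4 + q2*a_3 + q3*a_2 = 0, i.e. 588245/82458112 + (60025/3748096)*q1 + (1715/42592)*q2 + (245/1936)*q3 = 0.
  y^6: a_6 + q1*a_5 + q2*a_4 + q3*a_3 = 0, i.e. 12353145/3628156928 + (588245/82458112)*q1 + (60025/3748096)*q2 + (1715/42592)*q3 = 0.
Solving this linear system: q1 = -35/44, q2 = 147/968, q3 = -343/85184.
The numerator is Q*f truncated at degree 3: P0 = a_0 = -19/14; P1 = a_1 + q1*a_0 = 15/8; P2 = a_2 + q1*a_1 + q2*a_0 = -1379/1936; P3 = a_3 + q1*a_2 + q2*a_1 + q3*a_0 = 11221/170368.


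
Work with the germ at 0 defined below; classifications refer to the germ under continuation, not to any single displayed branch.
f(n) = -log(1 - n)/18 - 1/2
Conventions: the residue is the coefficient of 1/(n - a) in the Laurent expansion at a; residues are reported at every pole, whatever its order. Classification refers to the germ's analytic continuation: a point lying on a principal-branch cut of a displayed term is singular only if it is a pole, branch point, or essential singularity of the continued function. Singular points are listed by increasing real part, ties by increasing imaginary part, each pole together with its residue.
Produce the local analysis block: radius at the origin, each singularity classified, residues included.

Radius of convergence at 0: 1.
At 1: a logarithmic branch point.

Branch term (-1/18)*log(1 - n/(1)): its argument vanishes at n = 1, a logarithmic branch point, modulus 1.
The radius of convergence is the smallest modulus among the singular points: 1.


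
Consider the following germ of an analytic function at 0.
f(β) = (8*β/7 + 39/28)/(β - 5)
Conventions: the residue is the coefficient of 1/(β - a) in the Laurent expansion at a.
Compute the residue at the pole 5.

At the order-1 pole 5 set g(β) = (β - (5))*f(β) = 8*β/7 + 39/28.
Simple pole: residue = g(a) at a = 5, which is 199/28.

The residue is 199/28.


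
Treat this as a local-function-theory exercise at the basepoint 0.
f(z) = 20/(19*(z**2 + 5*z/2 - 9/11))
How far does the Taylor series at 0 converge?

The radius of convergence is -5/4 + (1/44)*sqrt(4609).

Denominator factor (z**2 + 5*z/2 - 9/11): discriminant 419/44, real irrational roots -5/4 + (1/44)*sqrt(4609) and -5/4 - (1/44)*sqrt(4609); poles of order 1, moduli -5/4 + (1/44)*sqrt(4609) and 5/4 + (1/44)*sqrt(4609).
The radius of convergence is the smallest modulus among the singular points: -5/4 + (1/44)*sqrt(4609).


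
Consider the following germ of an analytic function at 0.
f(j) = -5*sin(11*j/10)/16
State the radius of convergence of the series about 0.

The factor -sin(11*j/10) is entire and contributes no finite singular point.
The polynomial part has no poles.
No finite singular points: the Taylor series at 0 converges everywhere.

The radius of convergence is infinite.


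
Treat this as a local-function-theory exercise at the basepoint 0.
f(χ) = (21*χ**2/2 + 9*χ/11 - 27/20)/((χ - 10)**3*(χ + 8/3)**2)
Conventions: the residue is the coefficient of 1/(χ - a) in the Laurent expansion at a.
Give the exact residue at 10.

The residue is -455409/24143680.

At the order-3 pole 10 set g(χ) = (χ - (10))^3*f(χ) = (21*χ**2/2 + 9*χ/11 - 27/20)/(χ + 8/3)**2.
Order-3 pole: residue = g''(a)/2; g''(10) = -455409/12071840, so the residue is -455409/24143680.


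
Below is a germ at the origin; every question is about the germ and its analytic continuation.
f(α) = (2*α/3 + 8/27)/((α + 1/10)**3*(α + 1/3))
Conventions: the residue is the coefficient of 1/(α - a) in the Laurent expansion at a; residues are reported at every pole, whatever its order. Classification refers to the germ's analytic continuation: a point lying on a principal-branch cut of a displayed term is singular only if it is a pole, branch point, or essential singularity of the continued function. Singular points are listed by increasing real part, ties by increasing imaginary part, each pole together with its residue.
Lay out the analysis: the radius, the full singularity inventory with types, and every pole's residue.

Denominator factor (α + 1/10)^3: pole of order 3 at -1/10, modulus 1/10.
Denominator factor (α + 1/3): pole of order 1 at -1/3, modulus 1/3.
The radius of convergence is the smallest modulus among the singular points: 1/10.
At the order-1 pole -1/3 set g(α) = (α - (-1/3))*f(α) = (2*α/3 + 8/27)/(α + 1/10)**3.
Simple pole: residue = g(a) at a = -1/3, which is -2000/343.
At the order-3 pole -1/10 set g(α) = (α - (-1/10))^3*f(α) = (2*α/3 + 8/27)/(α + 1/3).
Order-3 pole: residue = g''(a)/2; g''(-1/10) = 4000/343, so the residue is 2000/343.
List the singular points by increasing real part (a conjugate pair: the negative imaginary part first).

Radius of convergence at 0: 1/10.
At -1/3: a pole of order 1; residue -2000/343.
At -1/10: a pole of order 3; residue 2000/343.


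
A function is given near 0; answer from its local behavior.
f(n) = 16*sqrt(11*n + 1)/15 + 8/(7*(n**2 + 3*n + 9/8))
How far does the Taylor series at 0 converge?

The radius of convergence is 1/11.

Denominator factor (n**2 + 3*n + 9/8): discriminant 9/2, real irrational roots -3/2 + (3/4)*sqrt(2) and -3/2 - (3/4)*sqrt(2); poles of order 1, moduli 3/2 - (3/4)*sqrt(2) and 3/2 + (3/4)*sqrt(2).
Branch term (16/15)*sqrt(1 - n/(-1/11)): its argument vanishes at n = -1/11, a square-root branch point, modulus 1/11.
The radius of convergence is the smallest modulus among the singular points: 1/11.


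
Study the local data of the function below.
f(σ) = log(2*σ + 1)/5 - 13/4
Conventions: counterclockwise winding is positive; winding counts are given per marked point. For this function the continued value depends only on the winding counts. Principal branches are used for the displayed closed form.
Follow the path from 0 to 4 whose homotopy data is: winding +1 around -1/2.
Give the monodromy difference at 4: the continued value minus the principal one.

The rational part is single-valued and drops out of the difference; each branch term changes only by its own monodromy.
(1/5)*log(1 - σ/(-1/2)): each positive loop around -1/2 adds 2*pi*i to the log, so winding +1 contributes (1/5)*(1)*2*pi*i = (2/5)*pi*i.
Summing the contributions at σ = 4 gives (2/5)*pi*i.

Continued minus principal equals (2/5)*pi*i.


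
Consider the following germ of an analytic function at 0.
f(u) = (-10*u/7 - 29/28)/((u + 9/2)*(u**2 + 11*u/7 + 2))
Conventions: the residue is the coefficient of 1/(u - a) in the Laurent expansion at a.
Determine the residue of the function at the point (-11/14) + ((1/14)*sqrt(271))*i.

The factor u**2 + 11*u/7 + 2 splits as (u - a)(u - a') with a = (-11/14) + ((1/14)*sqrt(271))*i, a' = (-11/14) - ((1/14)*sqrt(271))*i. At the order-1 pole a set g(u) = (u - a)*f(u) = [(-10*u/7 - 29/28)/(u + 9/2)] / (u - a').
Simple pole: residue = g(a) at a = (-11/14) + ((1/14)*sqrt(271))*i, which is (-151/850) + ((324/115175)*sqrt(271))*i.

The residue is (-151/850) + ((324/115175)*sqrt(271))*i.


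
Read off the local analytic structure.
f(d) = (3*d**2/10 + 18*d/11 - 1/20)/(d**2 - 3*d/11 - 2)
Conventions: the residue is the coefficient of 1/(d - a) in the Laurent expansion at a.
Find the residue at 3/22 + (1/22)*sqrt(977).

The residue is 189/220 + (949/107470)*sqrt(977).

The factor d**2 - 3*d/11 - 2 splits as (d - a)(d - a') with a = 3/22 + (1/22)*sqrt(977), a' = 3/22 - (1/22)*sqrt(977). At the order-1 pole a set g(d) = (d - a)*f(d) = [3*d**2/10 + 18*d/11 - 1/20] / (d - a').
Simple pole: residue = g(a) at a = 3/22 + (1/22)*sqrt(977), which is 189/220 + (949/107470)*sqrt(977).


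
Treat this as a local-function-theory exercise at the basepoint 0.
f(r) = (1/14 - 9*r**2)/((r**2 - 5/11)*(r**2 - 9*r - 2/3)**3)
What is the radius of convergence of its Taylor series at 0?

The radius of convergence is -9/2 + (1/6)*sqrt(753).

Denominator factor (r**2 - 9*r - 2/3)^3: discriminant 251/3, real irrational roots 9/2 + (1/6)*sqrt(753) and 9/2 - (1/6)*sqrt(753); poles of order 3, moduli 9/2 + (1/6)*sqrt(753) and -9/2 + (1/6)*sqrt(753).
Denominator factor (r**2 - 5/11): discriminant 20/11, real irrational roots (1/11)*sqrt(55) and -(1/11)*sqrt(55); poles of order 1, moduli (1/11)*sqrt(55) and (1/11)*sqrt(55).
The radius of convergence is the smallest modulus among the singular points: -9/2 + (1/6)*sqrt(753).


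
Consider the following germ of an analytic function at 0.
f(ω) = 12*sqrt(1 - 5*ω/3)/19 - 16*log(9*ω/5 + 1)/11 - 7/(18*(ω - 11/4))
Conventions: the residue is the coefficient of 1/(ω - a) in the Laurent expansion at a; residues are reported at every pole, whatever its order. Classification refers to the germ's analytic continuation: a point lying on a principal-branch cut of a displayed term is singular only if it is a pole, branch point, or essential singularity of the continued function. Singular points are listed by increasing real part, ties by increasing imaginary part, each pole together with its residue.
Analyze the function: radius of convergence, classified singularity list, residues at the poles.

Radius of convergence at 0: 5/9.
At -5/9: a logarithmic branch point.
At 3/5: an algebraic (square-root) branch point.
At 11/4: a pole of order 1; residue -7/18.

Denominator factor (ω - 11/4): pole of order 1 at 11/4, modulus 11/4.
Branch term (-16/11)*log(1 - ω/(-5/9)): its argument vanishes at ω = -5/9, a logarithmic branch point, modulus 5/9.
Branch term (12/19)*sqrt(1 - ω/(3/5)): its argument vanishes at ω = 3/5, a square-root branch point, modulus 3/5.
The radius of convergence is the smallest modulus among the singular points: 5/9.
The branch terms are analytic at 11/4 and contribute nothing to the residue; only the rational part matters.
At the order-1 pole 11/4 set g(ω) = (ω - (11/4))*(rational part) = -7/18.
Simple pole: residue = g(a) at a = 11/4, which is -7/18.
List the singular points by increasing real part (a conjugate pair: the negative imaginary part first).


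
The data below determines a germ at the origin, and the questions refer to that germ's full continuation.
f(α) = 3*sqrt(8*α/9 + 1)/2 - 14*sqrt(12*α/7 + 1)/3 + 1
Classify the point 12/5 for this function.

There is no denominator, hence no pole anywhere.
Branch term sqrt(1 - α/(-9/8)): argument at 12/5 is 47/15, nonzero, so 12/5 is not its branch point (a point on a principal cut is still regular for the continued germ).
Branch term sqrt(1 - α/(-7/12)): argument at 12/5 is 179/35, nonzero, so 12/5 is not its branch point (a point on a principal cut is still regular for the continued germ).
So the germ continues analytically to 12/5.

The point is a regular point.
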